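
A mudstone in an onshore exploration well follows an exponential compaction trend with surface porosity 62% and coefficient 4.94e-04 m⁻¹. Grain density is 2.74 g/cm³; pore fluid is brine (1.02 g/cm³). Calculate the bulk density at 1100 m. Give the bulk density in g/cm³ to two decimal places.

Working in km (1 km = 1000 m; β in km⁻¹ = β in m⁻¹ × 1000):
Porosity at depth: φ = 0.62·exp(−0.494×1.1) = 0.62×0.5808 = 0.3601
Bulk density: ρ_b = (1−φ)ρ_g + φ·ρ_f = 0.6399×2.74 + 0.3601×1.02
       = 1.753 + 0.367 = 2.121 g/cm³

2.12 g/cm³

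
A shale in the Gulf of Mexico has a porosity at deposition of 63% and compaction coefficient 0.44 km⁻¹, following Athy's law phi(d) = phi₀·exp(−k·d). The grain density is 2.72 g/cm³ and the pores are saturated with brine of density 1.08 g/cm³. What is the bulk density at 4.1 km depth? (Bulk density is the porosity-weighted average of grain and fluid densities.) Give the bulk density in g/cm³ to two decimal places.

2.55 g/cm³

Porosity at depth: phi = 0.63·exp(−0.44×4.1) = 0.63×0.1646 = 0.1037
Bulk density: ρ_b = (1−phi)ρ_g + phi·ρ_f = 0.8963×2.72 + 0.1037×1.08
       = 2.438 + 0.112 = 2.550 g/cm³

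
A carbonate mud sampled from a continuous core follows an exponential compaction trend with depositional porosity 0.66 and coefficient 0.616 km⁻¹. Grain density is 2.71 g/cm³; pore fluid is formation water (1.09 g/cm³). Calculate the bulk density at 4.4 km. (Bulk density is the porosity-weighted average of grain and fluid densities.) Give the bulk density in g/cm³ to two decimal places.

2.64 g/cm³

Porosity at depth: φ = 0.66·exp(−0.616×4.4) = 0.66×0.0665 = 0.0439
Bulk density: ρ_b = (1−φ)ρ_g + φ·ρ_f = 0.9561×2.71 + 0.0439×1.09
       = 2.591 + 0.048 = 2.639 g/cm³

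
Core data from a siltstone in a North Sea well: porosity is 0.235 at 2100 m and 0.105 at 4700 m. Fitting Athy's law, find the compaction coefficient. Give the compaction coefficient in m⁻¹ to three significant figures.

Working in km (1 km = 1000 m; c in km⁻¹ = c in m⁻¹ × 1000):
Athy: phi(z) = phi₀ e^(−cz) ⇒ phi₁/phi₂ = e^{c(z₂−z₁)} ⇒ c = ln(phi₁/phi₂)/(z₂−z₁)
c = ln(0.235/0.105) / (4.7 − 2.1) = ln(2.238) / 2.6 = 0.8056 / 2.6 = 0.3099 km⁻¹

0.000310 m⁻¹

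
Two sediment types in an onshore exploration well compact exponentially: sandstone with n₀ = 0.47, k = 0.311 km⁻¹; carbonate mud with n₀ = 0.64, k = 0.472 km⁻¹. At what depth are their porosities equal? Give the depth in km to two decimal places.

1.92 km

Set n₀ₐ e^(−kₐz) = n₀ᵦ e^(−kᵦz) ⇒ ln(n₀ₐ/n₀ᵦ) = (kₐ − kᵦ)·z
z = ln(0.47/0.64) / (0.311 − 0.472) = -0.3087 / -0.161 = 1.918 km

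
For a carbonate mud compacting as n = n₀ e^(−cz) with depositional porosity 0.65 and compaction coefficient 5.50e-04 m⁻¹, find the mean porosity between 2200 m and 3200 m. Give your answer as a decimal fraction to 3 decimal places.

0.149

Working in km (1 km = 1000 m; c in km⁻¹ = c in m⁻¹ × 1000):
⟨n⟩ = (1/(z₂−z₁)) ∫ n₀ e^(−cz) dz = n₀·(e^(−c·z₁) − e^(−c·z₂)) / (c·(z₂−z₁))
e^(−0.55×2.2) = 0.2982; e^(−0.55×3.2) = 0.1720
⟨n⟩ = 0.65 × (0.2982 − 0.1720) / (0.55 × 1) = 0.65 × 0.2294 = 0.1491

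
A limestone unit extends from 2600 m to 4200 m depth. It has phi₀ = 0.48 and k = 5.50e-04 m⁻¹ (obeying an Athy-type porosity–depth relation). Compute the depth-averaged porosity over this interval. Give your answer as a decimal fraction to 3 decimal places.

Working in km (1 km = 1000 m; k in km⁻¹ = k in m⁻¹ × 1000):
⟨phi⟩ = (1/(d₂−d₁)) ∫ phi₀ e^(−kd) dd = phi₀·(e^(−k·d₁) − e^(−k·d₂)) / (k·(d₂−d₁))
e^(−0.55×2.6) = 0.2393; e^(−0.55×4.2) = 0.0993
⟨phi⟩ = 0.48 × (0.2393 − 0.0993) / (0.55 × 1.6) = 0.48 × 0.1591 = 0.0764

0.076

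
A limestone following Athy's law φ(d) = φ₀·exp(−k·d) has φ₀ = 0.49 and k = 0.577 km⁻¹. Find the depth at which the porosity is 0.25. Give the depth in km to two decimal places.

1.17 km

Invert Athy's law: d = ln(φ₀/φ) / k
d = ln(0.49/0.25) / 0.577 = ln(1.96) / 0.577 = 0.6729 / 0.577 = 1.166 km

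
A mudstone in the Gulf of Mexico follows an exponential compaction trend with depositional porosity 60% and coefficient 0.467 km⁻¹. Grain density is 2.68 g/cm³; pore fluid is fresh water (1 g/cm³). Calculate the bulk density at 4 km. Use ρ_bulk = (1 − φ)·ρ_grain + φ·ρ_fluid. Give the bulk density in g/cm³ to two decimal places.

Porosity at depth: phi = 0.6·exp(−0.467×4) = 0.6×0.1544 = 0.0927
Bulk density: ρ_b = (1−phi)ρ_g + phi·ρ_f = 0.9073×2.68 + 0.0927×1
       = 2.432 + 0.093 = 2.524 g/cm³

2.52 g/cm³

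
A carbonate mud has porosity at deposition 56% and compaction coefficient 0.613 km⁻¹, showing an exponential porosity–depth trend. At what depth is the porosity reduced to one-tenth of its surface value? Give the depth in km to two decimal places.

3.76 km

n/n₀ = 1/10 ⇒ exp(−k·Z) = 1/10 ⇒ Z = ln(10) / k
Z = 2.3026 / 0.613 = 3.756 km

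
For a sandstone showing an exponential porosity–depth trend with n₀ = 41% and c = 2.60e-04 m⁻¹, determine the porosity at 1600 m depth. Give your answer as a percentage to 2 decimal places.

Working in km (1 km = 1000 m; c in km⁻¹ = c in m⁻¹ × 1000):
n = n₀·exp(−c·z) = 0.41 × exp(−0.26 × 1.6) = 0.41 × exp(−0.416)
  = 0.41 × 0.6597 = 0.2705

27.05%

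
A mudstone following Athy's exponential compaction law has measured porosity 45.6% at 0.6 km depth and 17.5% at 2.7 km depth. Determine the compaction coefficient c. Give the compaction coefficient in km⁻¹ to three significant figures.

0.456 km⁻¹

Athy: phi(Z) = phi₀ e^(−cZ) ⇒ phi₁/phi₂ = e^{c(Z₂−Z₁)} ⇒ c = ln(phi₁/phi₂)/(Z₂−Z₁)
c = ln(0.456/0.175) / (2.7 − 0.6) = ln(2.606) / 2.1 = 0.9577 / 2.1 = 0.4561 km⁻¹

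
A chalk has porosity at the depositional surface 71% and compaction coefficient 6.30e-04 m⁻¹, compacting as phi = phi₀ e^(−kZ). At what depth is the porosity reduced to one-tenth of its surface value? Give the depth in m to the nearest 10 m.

3650 m

Working in km (1 km = 1000 m; k in km⁻¹ = k in m⁻¹ × 1000):
phi/phi₀ = 1/10 ⇒ exp(−k·Z) = 1/10 ⇒ Z = ln(10) / k
Z = 2.3026 / 0.63 = 3.655 km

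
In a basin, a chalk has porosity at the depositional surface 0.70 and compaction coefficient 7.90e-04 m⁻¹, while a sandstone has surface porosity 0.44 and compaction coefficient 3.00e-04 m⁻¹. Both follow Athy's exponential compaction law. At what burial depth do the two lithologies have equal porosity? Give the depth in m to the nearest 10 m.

Working in km (1 km = 1000 m; k in km⁻¹ = k in m⁻¹ × 1000):
Set phi₀ₐ e^(−kₐz) = phi₀ᵦ e^(−kᵦz) ⇒ ln(phi₀ₐ/phi₀ᵦ) = (kₐ − kᵦ)·z
z = ln(0.7/0.44) / (0.79 − 0.3) = 0.4643 / 0.49 = 0.948 km

950 m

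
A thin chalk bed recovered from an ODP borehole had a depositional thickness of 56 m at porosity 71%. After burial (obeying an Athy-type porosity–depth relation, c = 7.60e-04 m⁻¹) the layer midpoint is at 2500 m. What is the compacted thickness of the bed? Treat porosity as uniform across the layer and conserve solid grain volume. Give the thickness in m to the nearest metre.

18 m

Working in km (1 km = 1000 m; c in km⁻¹ = c in m⁻¹ × 1000):
Porosity at 2.5 km: phi = 0.71·exp(−0.76×2.5) = 0.1062
Solid-volume conservation: h(1−phi) = h₀(1−phi₀) ⇒ h = h₀·(1−phi₀)/(1−phi)
h = 0.056 × (1 − 0.71)/(1 − 0.1062) = 0.056 × 0.3245 = 0.0182 km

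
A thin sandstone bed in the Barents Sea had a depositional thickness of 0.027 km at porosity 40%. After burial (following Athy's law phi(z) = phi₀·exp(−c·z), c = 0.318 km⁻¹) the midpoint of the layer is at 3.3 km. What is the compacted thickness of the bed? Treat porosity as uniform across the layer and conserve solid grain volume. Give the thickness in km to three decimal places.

Porosity at 3.3 km: phi = 0.4·exp(−0.318×3.3) = 0.1401
Solid-volume conservation: h(1−phi) = h₀(1−phi₀) ⇒ h = h₀·(1−phi₀)/(1−phi)
h = 0.027 × (1 − 0.4)/(1 − 0.1401) = 0.027 × 0.6977 = 0.0188 km

0.019 km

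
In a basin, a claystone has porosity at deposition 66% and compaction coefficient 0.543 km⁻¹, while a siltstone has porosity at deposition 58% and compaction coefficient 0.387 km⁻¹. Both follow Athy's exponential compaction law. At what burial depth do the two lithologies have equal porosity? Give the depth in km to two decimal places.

0.83 km

Set n₀ₐ e^(−βₐZ) = n₀ᵦ e^(−βᵦZ) ⇒ ln(n₀ₐ/n₀ᵦ) = (βₐ − βᵦ)·Z
Z = ln(0.66/0.58) / (0.543 − 0.387) = 0.1292 / 0.156 = 0.828 km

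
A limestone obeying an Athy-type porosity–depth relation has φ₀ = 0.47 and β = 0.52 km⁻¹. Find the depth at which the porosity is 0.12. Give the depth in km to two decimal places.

2.63 km

Invert Athy's law: z = ln(φ₀/φ) / β
z = ln(0.47/0.12) / 0.52 = ln(3.917) / 0.52 = 1.3652 / 0.52 = 2.625 km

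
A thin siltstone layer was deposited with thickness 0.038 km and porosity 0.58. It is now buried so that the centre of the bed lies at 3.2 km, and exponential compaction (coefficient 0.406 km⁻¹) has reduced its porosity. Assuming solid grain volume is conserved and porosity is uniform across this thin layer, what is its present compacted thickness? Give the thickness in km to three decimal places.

Porosity at 3.2 km: φ = 0.58·exp(−0.406×3.2) = 0.1582
Solid-volume conservation: h(1−φ) = h₀(1−φ₀) ⇒ h = h₀·(1−φ₀)/(1−φ)
h = 0.038 × (1 − 0.58)/(1 − 0.1582) = 0.038 × 0.4989 = 0.0190 km

0.019 km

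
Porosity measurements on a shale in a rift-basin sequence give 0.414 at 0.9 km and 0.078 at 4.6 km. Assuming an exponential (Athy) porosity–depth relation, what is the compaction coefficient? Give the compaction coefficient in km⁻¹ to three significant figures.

Athy: n(d) = n₀ e^(−βd) ⇒ n₁/n₂ = e^{β(d₂−d₁)} ⇒ β = ln(n₁/n₂)/(d₂−d₁)
β = ln(0.414/0.078) / (4.6 − 0.9) = ln(5.308) / 3.7 = 1.6692 / 3.7 = 0.4511 km⁻¹

0.451 km⁻¹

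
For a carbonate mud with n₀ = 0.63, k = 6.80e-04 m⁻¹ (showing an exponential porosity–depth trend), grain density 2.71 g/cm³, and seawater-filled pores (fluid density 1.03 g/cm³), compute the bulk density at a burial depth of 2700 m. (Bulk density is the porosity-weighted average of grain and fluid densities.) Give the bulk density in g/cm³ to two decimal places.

Working in km (1 km = 1000 m; k in km⁻¹ = k in m⁻¹ × 1000):
Porosity at depth: n = 0.63·exp(−0.68×2.7) = 0.63×0.1595 = 0.1005
Bulk density: ρ_b = (1−n)ρ_g + n·ρ_f = 0.8995×2.71 + 0.1005×1.03
       = 2.438 + 0.103 = 2.541 g/cm³

2.54 g/cm³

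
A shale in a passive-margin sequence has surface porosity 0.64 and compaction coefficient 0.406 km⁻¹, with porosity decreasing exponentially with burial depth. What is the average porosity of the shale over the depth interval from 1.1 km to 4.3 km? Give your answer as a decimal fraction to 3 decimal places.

0.229

⟨n⟩ = (1/(Z₂−Z₁)) ∫ n₀ e^(−βZ) dZ = n₀·(e^(−β·Z₁) − e^(−β·Z₂)) / (β·(Z₂−Z₁))
e^(−0.406×1.1) = 0.6398; e^(−0.406×4.3) = 0.1745
⟨n⟩ = 0.64 × (0.6398 − 0.1745) / (0.406 × 3.2) = 0.64 × 0.3581 = 0.2292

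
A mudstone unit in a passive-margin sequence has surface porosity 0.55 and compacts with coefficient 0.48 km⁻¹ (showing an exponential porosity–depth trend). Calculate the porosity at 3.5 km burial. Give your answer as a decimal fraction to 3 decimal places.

0.103

φ = φ₀·exp(−k·Z) = 0.55 × exp(−0.48 × 3.5) = 0.55 × exp(−1.68)
  = 0.55 × 0.1864 = 0.1025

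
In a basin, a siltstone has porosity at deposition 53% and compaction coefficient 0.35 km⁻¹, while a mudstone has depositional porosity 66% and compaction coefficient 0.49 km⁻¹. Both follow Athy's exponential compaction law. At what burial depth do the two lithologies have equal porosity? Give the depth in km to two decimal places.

1.57 km

Set n₀ₐ e^(−cₐZ) = n₀ᵦ e^(−cᵦZ) ⇒ ln(n₀ₐ/n₀ᵦ) = (cₐ − cᵦ)·Z
Z = ln(0.53/0.66) / (0.35 − 0.49) = -0.2194 / -0.14 = 1.567 km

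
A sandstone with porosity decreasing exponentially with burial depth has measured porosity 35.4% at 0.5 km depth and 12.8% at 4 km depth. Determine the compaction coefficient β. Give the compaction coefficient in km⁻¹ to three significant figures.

0.291 km⁻¹

Athy: n(d) = n₀ e^(−βd) ⇒ n₁/n₂ = e^{β(d₂−d₁)} ⇒ β = ln(n₁/n₂)/(d₂−d₁)
β = ln(0.354/0.128) / (4 − 0.5) = ln(2.766) / 3.5 = 1.0173 / 3.5 = 0.2906 km⁻¹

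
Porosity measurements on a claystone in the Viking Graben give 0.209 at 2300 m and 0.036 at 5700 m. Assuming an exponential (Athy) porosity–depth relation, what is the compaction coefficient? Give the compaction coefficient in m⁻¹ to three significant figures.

0.000517 m⁻¹

Working in km (1 km = 1000 m; k in km⁻¹ = k in m⁻¹ × 1000):
Athy: phi(z) = phi₀ e^(−kz) ⇒ phi₁/phi₂ = e^{k(z₂−z₁)} ⇒ k = ln(phi₁/phi₂)/(z₂−z₁)
k = ln(0.209/0.036) / (5.7 − 2.3) = ln(5.806) / 3.4 = 1.7588 / 3.4 = 0.5173 km⁻¹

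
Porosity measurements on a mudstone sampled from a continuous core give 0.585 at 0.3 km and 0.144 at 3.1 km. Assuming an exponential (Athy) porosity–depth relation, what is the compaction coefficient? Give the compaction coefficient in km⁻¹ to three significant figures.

Athy: phi(Z) = phi₀ e^(−cZ) ⇒ phi₁/phi₂ = e^{c(Z₂−Z₁)} ⇒ c = ln(phi₁/phi₂)/(Z₂−Z₁)
c = ln(0.585/0.144) / (3.1 − 0.3) = ln(4.062) / 2.8 = 1.4018 / 2.8 = 0.5006 km⁻¹

0.501 km⁻¹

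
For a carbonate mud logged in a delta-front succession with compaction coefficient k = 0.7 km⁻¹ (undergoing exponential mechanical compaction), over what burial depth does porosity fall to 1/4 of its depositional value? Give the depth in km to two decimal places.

phi/phi₀ = 1/4 ⇒ exp(−k·Z) = 1/4 ⇒ Z = ln(4) / k
Z = 1.3863 / 0.7 = 1.980 km

1.98 km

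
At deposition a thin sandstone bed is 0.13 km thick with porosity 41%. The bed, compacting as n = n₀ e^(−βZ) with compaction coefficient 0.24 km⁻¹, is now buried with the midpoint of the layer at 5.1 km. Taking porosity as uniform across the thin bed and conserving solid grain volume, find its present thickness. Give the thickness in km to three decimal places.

Porosity at 5.1 km: n = 0.41·exp(−0.24×5.1) = 0.1206
Solid-volume conservation: h(1−n) = h₀(1−n₀) ⇒ h = h₀·(1−n₀)/(1−n)
h = 0.13 × (1 − 0.41)/(1 − 0.1206) = 0.13 × 0.6709 = 0.0872 km

0.087 km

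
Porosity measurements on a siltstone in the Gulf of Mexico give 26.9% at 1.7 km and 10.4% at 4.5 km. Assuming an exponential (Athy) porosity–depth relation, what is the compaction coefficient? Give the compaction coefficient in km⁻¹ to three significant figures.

Athy: phi(z) = phi₀ e^(−kz) ⇒ phi₁/phi₂ = e^{k(z₂−z₁)} ⇒ k = ln(phi₁/phi₂)/(z₂−z₁)
k = ln(0.269/0.104) / (4.5 − 1.7) = ln(2.587) / 2.8 = 0.9503 / 2.8 = 0.3394 km⁻¹

0.339 km⁻¹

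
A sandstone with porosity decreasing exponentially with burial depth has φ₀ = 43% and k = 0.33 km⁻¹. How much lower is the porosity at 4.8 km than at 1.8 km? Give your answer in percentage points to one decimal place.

14.9 percentage points

φ(1.8) = 0.43·e^(−0.33×1.8) = 0.2374
φ(4.8) = 0.43·e^(−0.33×4.8) = 0.0882
Δφ = 0.2374 − 0.0882 = 0.1492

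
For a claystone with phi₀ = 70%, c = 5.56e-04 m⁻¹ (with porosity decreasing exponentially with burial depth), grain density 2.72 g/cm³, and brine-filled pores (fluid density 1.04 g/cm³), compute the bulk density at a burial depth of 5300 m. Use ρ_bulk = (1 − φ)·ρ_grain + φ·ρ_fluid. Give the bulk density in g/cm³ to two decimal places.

2.66 g/cm³

Working in km (1 km = 1000 m; c in km⁻¹ = c in m⁻¹ × 1000):
Porosity at depth: phi = 0.7·exp(−0.556×5.3) = 0.7×0.0525 = 0.0368
Bulk density: ρ_b = (1−phi)ρ_g + phi·ρ_f = 0.9632×2.72 + 0.0368×1.04
       = 2.620 + 0.038 = 2.658 g/cm³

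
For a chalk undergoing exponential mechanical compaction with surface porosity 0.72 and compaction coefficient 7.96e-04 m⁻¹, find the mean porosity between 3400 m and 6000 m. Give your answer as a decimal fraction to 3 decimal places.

0.020

Working in km (1 km = 1000 m; k in km⁻¹ = k in m⁻¹ × 1000):
⟨phi⟩ = (1/(z₂−z₁)) ∫ phi₀ e^(−kz) dz = phi₀·(e^(−k·z₁) − e^(−k·z₂)) / (k·(z₂−z₁))
e^(−0.796×3.4) = 0.0668; e^(−0.796×6) = 0.0084
⟨phi⟩ = 0.72 × (0.0668 − 0.0084) / (0.796 × 2.6) = 0.72 × 0.0282 = 0.0203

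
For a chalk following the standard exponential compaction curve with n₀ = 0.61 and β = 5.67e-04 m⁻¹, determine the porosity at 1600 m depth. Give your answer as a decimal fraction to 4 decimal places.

Working in km (1 km = 1000 m; β in km⁻¹ = β in m⁻¹ × 1000):
n = n₀·exp(−β·z) = 0.61 × exp(−0.567 × 1.6) = 0.61 × exp(−0.9072)
  = 0.61 × 0.4037 = 0.2462

0.2462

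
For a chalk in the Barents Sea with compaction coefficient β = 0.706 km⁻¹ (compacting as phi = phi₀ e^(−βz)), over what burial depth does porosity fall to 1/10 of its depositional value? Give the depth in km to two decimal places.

phi/phi₀ = 1/10 ⇒ exp(−β·z) = 1/10 ⇒ z = ln(10) / β
z = 2.3026 / 0.706 = 3.261 km

3.26 km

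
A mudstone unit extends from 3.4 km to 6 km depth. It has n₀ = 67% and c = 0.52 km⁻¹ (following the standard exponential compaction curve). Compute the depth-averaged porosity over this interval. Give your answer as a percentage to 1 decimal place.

⟨n⟩ = (1/(d₂−d₁)) ∫ n₀ e^(−cd) dd = n₀·(e^(−c·d₁) − e^(−c·d₂)) / (c·(d₂−d₁))
e^(−0.52×3.4) = 0.1707; e^(−0.52×6) = 0.0442
⟨n⟩ = 0.67 × (0.1707 − 0.0442) / (0.52 × 2.6) = 0.67 × 0.0936 = 0.0627

6.3%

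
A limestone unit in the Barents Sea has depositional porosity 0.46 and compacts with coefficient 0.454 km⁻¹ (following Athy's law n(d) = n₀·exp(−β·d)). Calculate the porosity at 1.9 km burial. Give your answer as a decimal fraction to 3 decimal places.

0.194

n = n₀·exp(−β·d) = 0.46 × exp(−0.454 × 1.9) = 0.46 × exp(−0.8626)
  = 0.46 × 0.4221 = 0.1941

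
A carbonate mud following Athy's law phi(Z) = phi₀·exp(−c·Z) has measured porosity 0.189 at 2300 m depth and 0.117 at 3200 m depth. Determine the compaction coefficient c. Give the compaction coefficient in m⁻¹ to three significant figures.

0.000533 m⁻¹

Working in km (1 km = 1000 m; c in km⁻¹ = c in m⁻¹ × 1000):
Athy: phi(Z) = phi₀ e^(−cZ) ⇒ phi₁/phi₂ = e^{c(Z₂−Z₁)} ⇒ c = ln(phi₁/phi₂)/(Z₂−Z₁)
c = ln(0.189/0.117) / (3.2 − 2.3) = ln(1.615) / 0.9 = 0.4796 / 0.9 = 0.5329 km⁻¹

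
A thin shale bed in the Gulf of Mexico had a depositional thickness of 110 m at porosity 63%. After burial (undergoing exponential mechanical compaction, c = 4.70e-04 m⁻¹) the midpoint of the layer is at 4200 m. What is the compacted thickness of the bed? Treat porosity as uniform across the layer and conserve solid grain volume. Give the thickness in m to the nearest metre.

45 m

Working in km (1 km = 1000 m; c in km⁻¹ = c in m⁻¹ × 1000):
Porosity at 4.2 km: n = 0.63·exp(−0.47×4.2) = 0.0875
Solid-volume conservation: h(1−n) = h₀(1−n₀) ⇒ h = h₀·(1−n₀)/(1−n)
h = 0.11 × (1 − 0.63)/(1 − 0.0875) = 0.11 × 0.4055 = 0.0446 km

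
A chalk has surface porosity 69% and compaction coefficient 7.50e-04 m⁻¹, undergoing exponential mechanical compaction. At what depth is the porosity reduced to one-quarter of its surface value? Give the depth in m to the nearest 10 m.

Working in km (1 km = 1000 m; β in km⁻¹ = β in m⁻¹ × 1000):
phi/phi₀ = 1/4 ⇒ exp(−β·d) = 1/4 ⇒ d = ln(4) / β
d = 1.3863 / 0.75 = 1.848 km

1850 m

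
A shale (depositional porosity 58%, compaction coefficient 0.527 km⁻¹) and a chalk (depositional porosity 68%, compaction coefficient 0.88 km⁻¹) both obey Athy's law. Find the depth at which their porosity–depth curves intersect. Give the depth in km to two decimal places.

0.45 km

Set n₀ₐ e^(−cₐZ) = n₀ᵦ e^(−cᵦZ) ⇒ ln(n₀ₐ/n₀ᵦ) = (cₐ − cᵦ)·Z
Z = ln(0.58/0.68) / (0.527 − 0.88) = -0.1591 / -0.353 = 0.451 km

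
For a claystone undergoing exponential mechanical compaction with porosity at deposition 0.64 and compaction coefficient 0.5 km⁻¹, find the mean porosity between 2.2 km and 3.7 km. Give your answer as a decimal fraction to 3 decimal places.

⟨phi⟩ = (1/(z₂−z₁)) ∫ phi₀ e^(−cz) dz = phi₀·(e^(−c·z₁) − e^(−c·z₂)) / (c·(z₂−z₁))
e^(−0.5×2.2) = 0.3329; e^(−0.5×3.7) = 0.1572
⟨phi⟩ = 0.64 × (0.3329 − 0.1572) / (0.5 × 1.5) = 0.64 × 0.2342 = 0.1499

0.150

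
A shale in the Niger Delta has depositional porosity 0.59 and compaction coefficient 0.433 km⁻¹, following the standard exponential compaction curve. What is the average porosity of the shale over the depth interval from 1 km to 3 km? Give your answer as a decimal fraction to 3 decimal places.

0.256

⟨φ⟩ = (1/(z₂−z₁)) ∫ φ₀ e^(−kz) dz = φ₀·(e^(−k·z₁) − e^(−k·z₂)) / (k·(z₂−z₁))
e^(−0.433×1) = 0.6486; e^(−0.433×3) = 0.2728
⟨φ⟩ = 0.59 × (0.6486 − 0.2728) / (0.433 × 2) = 0.59 × 0.4339 = 0.2560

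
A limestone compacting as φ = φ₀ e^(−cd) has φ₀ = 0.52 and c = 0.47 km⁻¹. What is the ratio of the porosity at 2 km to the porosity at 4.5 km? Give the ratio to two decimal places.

3.24

φ(d₁)/φ(d₂) = e^(−c·d₁)/e^(−c·d₂) = e^{c(d₂−d₁)}
= exp(0.47 × 2.5) = exp(1.175) = 3.2381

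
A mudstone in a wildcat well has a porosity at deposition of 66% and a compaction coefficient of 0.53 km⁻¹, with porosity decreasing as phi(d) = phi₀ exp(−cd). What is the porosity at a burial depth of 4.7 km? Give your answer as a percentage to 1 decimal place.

5.5%

phi = phi₀·exp(−c·d) = 0.66 × exp(−0.53 × 4.7) = 0.66 × exp(−2.491)
  = 0.66 × 0.0828 = 0.0547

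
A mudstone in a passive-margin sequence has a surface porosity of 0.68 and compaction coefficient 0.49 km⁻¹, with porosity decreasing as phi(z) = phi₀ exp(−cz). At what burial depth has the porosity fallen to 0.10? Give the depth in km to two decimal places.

Invert Athy's law: z = ln(phi₀/phi) / c
z = ln(0.68/0.1) / 0.49 = ln(6.8) / 0.49 = 1.9169 / 0.49 = 3.912 km

3.91 km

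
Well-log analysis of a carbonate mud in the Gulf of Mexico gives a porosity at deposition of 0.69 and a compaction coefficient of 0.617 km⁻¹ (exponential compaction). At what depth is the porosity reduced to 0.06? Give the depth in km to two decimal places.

Invert Athy's law: z = ln(φ₀/φ) / c
z = ln(0.69/0.06) / 0.617 = ln(11.5) / 0.617 = 2.4423 / 0.617 = 3.958 km

3.96 km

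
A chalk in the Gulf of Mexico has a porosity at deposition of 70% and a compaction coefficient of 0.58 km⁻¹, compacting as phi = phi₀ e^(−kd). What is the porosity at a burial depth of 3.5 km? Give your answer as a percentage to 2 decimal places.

phi = phi₀·exp(−k·d) = 0.7 × exp(−0.58 × 3.5) = 0.7 × exp(−2.03)
  = 0.7 × 0.1313 = 0.0919

9.19%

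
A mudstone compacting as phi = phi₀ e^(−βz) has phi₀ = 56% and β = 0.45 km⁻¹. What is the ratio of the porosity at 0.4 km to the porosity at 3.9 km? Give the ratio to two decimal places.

phi(z₁)/phi(z₂) = e^(−β·z₁)/e^(−β·z₂) = e^{β(z₂−z₁)}
= exp(0.45 × 3.5) = exp(1.575) = 4.8307

4.83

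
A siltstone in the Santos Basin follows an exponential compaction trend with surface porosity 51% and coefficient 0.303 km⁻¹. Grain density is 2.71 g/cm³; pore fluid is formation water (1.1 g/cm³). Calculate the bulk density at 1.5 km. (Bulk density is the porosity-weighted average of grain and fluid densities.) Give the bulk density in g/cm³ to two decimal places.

Porosity at depth: φ = 0.51·exp(−0.303×1.5) = 0.51×0.6348 = 0.3237
Bulk density: ρ_b = (1−φ)ρ_g + φ·ρ_f = 0.6763×2.71 + 0.3237×1.1
       = 1.833 + 0.356 = 2.189 g/cm³

2.19 g/cm³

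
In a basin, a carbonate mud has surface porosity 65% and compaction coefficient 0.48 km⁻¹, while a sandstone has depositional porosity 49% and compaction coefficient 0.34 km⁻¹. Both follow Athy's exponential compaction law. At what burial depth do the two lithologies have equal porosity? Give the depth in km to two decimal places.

Set n₀ₐ e^(−βₐz) = n₀ᵦ e^(−βᵦz) ⇒ ln(n₀ₐ/n₀ᵦ) = (βₐ − βᵦ)·z
z = ln(0.65/0.49) / (0.48 − 0.34) = 0.2826 / 0.14 = 2.018 km

2.02 km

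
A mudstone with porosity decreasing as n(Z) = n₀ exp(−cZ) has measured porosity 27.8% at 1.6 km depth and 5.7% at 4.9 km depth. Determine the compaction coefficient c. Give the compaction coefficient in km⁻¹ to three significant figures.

0.480 km⁻¹

Athy: n(Z) = n₀ e^(−cZ) ⇒ n₁/n₂ = e^{c(Z₂−Z₁)} ⇒ c = ln(n₁/n₂)/(Z₂−Z₁)
c = ln(0.278/0.057) / (4.9 − 1.6) = ln(4.877) / 3.3 = 1.5846 / 3.3 = 0.4802 km⁻¹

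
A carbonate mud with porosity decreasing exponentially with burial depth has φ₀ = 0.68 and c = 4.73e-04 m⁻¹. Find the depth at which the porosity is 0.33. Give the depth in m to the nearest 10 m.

1530 m

Working in km (1 km = 1000 m; c in km⁻¹ = c in m⁻¹ × 1000):
Invert Athy's law: z = ln(φ₀/φ) / c
z = ln(0.68/0.33) / 0.473 = ln(2.061) / 0.473 = 0.7230 / 0.473 = 1.529 km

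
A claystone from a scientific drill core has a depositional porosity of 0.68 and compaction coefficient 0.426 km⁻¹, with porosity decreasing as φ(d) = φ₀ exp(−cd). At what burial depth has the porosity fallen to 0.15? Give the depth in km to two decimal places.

Invert Athy's law: d = ln(φ₀/φ) / c
d = ln(0.68/0.15) / 0.426 = ln(4.533) / 0.426 = 1.5115 / 0.426 = 3.548 km

3.55 km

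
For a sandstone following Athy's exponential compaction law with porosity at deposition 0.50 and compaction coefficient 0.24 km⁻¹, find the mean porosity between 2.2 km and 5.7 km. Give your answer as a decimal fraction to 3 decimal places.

⟨phi⟩ = (1/(d₂−d₁)) ∫ phi₀ e^(−kd) dd = phi₀·(e^(−k·d₁) − e^(−k·d₂)) / (k·(d₂−d₁))
e^(−0.24×2.2) = 0.5898; e^(−0.24×5.7) = 0.2546
⟨phi⟩ = 0.5 × (0.5898 − 0.2546) / (0.24 × 3.5) = 0.5 × 0.3990 = 0.1995

0.200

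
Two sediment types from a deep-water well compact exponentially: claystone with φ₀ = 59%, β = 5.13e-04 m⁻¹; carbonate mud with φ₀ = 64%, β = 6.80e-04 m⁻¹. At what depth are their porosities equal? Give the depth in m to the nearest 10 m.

Working in km (1 km = 1000 m; β in km⁻¹ = β in m⁻¹ × 1000):
Set φ₀ₐ e^(−βₐd) = φ₀ᵦ e^(−βᵦd) ⇒ ln(φ₀ₐ/φ₀ᵦ) = (βₐ − βᵦ)·d
d = ln(0.59/0.64) / (0.513 − 0.68) = -0.0813 / -0.167 = 0.487 km

490 m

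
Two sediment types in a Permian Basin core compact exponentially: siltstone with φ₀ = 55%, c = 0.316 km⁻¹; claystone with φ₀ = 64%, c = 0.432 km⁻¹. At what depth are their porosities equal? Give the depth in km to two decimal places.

Set φ₀ₐ e^(−cₐz) = φ₀ᵦ e^(−cᵦz) ⇒ ln(φ₀ₐ/φ₀ᵦ) = (cₐ − cᵦ)·z
z = ln(0.55/0.64) / (0.316 − 0.432) = -0.1515 / -0.116 = 1.306 km

1.31 km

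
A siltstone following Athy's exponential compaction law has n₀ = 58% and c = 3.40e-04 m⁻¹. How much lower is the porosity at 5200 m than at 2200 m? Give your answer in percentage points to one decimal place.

17.6 percentage points

Working in km (1 km = 1000 m; c in km⁻¹ = c in m⁻¹ × 1000):
n(2.2) = 0.58·e^(−0.34×2.2) = 0.2745
n(5.2) = 0.58·e^(−0.34×5.2) = 0.0990
Δn = 0.2745 − 0.0990 = 0.1755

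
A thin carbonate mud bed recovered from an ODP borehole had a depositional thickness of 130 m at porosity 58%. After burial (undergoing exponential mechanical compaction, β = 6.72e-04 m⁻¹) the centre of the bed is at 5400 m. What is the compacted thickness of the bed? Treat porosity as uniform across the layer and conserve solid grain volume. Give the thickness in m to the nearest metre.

Working in km (1 km = 1000 m; β in km⁻¹ = β in m⁻¹ × 1000):
Porosity at 5.4 km: φ = 0.58·exp(−0.672×5.4) = 0.0154
Solid-volume conservation: h(1−φ) = h₀(1−φ₀) ⇒ h = h₀·(1−φ₀)/(1−φ)
h = 0.13 × (1 − 0.58)/(1 − 0.0154) = 0.13 × 0.4266 = 0.0555 km

55 m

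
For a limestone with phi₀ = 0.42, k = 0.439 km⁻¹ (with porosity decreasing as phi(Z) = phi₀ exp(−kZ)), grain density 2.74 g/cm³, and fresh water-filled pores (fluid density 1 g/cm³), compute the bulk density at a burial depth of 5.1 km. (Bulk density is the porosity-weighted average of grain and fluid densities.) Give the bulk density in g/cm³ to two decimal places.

Porosity at depth: phi = 0.42·exp(−0.439×5.1) = 0.42×0.1066 = 0.0448
Bulk density: ρ_b = (1−phi)ρ_g + phi·ρ_f = 0.9552×2.74 + 0.0448×1
       = 2.617 + 0.045 = 2.662 g/cm³

2.66 g/cm³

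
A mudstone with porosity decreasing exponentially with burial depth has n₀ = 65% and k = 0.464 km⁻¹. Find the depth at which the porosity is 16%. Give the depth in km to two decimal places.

Invert Athy's law: z = ln(n₀/n) / k
z = ln(0.65/0.16) / 0.464 = ln(4.062) / 0.464 = 1.4018 / 0.464 = 3.021 km

3.02 km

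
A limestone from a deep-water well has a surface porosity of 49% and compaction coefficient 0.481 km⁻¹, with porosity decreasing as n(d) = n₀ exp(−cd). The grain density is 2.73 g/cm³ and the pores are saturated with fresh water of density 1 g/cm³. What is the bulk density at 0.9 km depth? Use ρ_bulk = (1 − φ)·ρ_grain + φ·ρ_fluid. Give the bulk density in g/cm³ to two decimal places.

Porosity at depth: n = 0.49·exp(−0.481×0.9) = 0.49×0.6486 = 0.3178
Bulk density: ρ_b = (1−n)ρ_g + n·ρ_f = 0.6822×2.73 + 0.3178×1
       = 1.862 + 0.318 = 2.180 g/cm³

2.18 g/cm³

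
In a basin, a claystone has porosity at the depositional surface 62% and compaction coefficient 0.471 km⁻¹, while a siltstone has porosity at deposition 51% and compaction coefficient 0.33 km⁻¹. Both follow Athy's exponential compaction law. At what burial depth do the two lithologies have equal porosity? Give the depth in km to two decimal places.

Set n₀ₐ e^(−kₐz) = n₀ᵦ e^(−kᵦz) ⇒ ln(n₀ₐ/n₀ᵦ) = (kₐ − kᵦ)·z
z = ln(0.62/0.51) / (0.471 − 0.33) = 0.1953 / 0.141 = 1.385 km

1.39 km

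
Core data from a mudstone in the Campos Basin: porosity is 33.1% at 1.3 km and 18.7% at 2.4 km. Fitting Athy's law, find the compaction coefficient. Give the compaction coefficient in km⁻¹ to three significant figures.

Athy: φ(Z) = φ₀ e^(−kZ) ⇒ φ₁/φ₂ = e^{k(Z₂−Z₁)} ⇒ k = ln(φ₁/φ₂)/(Z₂−Z₁)
k = ln(0.331/0.187) / (2.4 − 1.3) = ln(1.77) / 1.1 = 0.5710 / 1.1 = 0.5191 km⁻¹

0.519 km⁻¹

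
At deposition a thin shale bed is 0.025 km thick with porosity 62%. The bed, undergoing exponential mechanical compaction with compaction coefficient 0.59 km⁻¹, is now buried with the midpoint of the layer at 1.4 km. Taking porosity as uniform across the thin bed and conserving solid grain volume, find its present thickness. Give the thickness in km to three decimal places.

Porosity at 1.4 km: φ = 0.62·exp(−0.59×1.4) = 0.2714
Solid-volume conservation: h(1−φ) = h₀(1−φ₀) ⇒ h = h₀·(1−φ₀)/(1−φ)
h = 0.025 × (1 − 0.62)/(1 − 0.2714) = 0.025 × 0.5216 = 0.0130 km

0.013 km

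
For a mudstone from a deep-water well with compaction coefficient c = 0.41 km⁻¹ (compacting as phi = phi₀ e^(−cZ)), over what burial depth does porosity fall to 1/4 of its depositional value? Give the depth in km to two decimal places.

phi/phi₀ = 1/4 ⇒ exp(−c·Z) = 1/4 ⇒ Z = ln(4) / c
Z = 1.3863 / 0.41 = 3.381 km

3.38 km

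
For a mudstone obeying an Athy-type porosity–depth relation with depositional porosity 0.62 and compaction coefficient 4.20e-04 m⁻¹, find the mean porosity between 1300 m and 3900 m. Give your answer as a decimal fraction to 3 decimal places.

Working in km (1 km = 1000 m; k in km⁻¹ = k in m⁻¹ × 1000):
⟨phi⟩ = (1/(z₂−z₁)) ∫ phi₀ e^(−kz) dz = phi₀·(e^(−k·z₁) − e^(−k·z₂)) / (k·(z₂−z₁))
e^(−0.42×1.3) = 0.5793; e^(−0.42×3.9) = 0.1944
⟨phi⟩ = 0.62 × (0.5793 − 0.1944) / (0.42 × 2.6) = 0.62 × 0.3525 = 0.2185

0.219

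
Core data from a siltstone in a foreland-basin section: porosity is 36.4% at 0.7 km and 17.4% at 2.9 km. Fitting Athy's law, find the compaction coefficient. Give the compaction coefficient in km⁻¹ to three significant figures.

Athy: φ(Z) = φ₀ e^(−cZ) ⇒ φ₁/φ₂ = e^{c(Z₂−Z₁)} ⇒ c = ln(φ₁/φ₂)/(Z₂−Z₁)
c = ln(0.364/0.174) / (2.9 − 0.7) = ln(2.092) / 2.2 = 0.7381 / 2.2 = 0.3355 km⁻¹

0.335 km⁻¹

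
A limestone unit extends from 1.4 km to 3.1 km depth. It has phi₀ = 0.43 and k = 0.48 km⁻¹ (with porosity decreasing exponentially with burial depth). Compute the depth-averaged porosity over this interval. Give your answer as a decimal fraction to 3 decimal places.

0.150

⟨phi⟩ = (1/(Z₂−Z₁)) ∫ phi₀ e^(−kZ) dZ = phi₀·(e^(−k·Z₁) − e^(−k·Z₂)) / (k·(Z₂−Z₁))
e^(−0.48×1.4) = 0.5107; e^(−0.48×3.1) = 0.2258
⟨phi⟩ = 0.43 × (0.5107 − 0.2258) / (0.48 × 1.7) = 0.43 × 0.3491 = 0.1501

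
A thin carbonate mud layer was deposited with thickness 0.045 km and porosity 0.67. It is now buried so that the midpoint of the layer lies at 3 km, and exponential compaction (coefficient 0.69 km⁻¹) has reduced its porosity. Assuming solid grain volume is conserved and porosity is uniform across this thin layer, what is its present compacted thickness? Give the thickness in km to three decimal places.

0.016 km

Porosity at 3 km: φ = 0.67·exp(−0.69×3) = 0.0845
Solid-volume conservation: h(1−φ) = h₀(1−φ₀) ⇒ h = h₀·(1−φ₀)/(1−φ)
h = 0.045 × (1 − 0.67)/(1 − 0.0845) = 0.045 × 0.3605 = 0.0162 km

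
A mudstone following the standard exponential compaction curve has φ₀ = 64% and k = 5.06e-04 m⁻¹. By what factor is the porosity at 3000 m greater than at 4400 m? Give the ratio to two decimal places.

Working in km (1 km = 1000 m; k in km⁻¹ = k in m⁻¹ × 1000):
φ(z₁)/φ(z₂) = e^(−k·z₁)/e^(−k·z₂) = e^{k(z₂−z₁)}
= exp(0.506 × 1.4) = exp(0.7084) = 2.0307

2.03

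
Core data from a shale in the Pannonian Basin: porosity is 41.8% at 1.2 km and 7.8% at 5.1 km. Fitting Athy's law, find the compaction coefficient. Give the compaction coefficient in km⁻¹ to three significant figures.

Athy: φ(z) = φ₀ e^(−cz) ⇒ φ₁/φ₂ = e^{c(z₂−z₁)} ⇒ c = ln(φ₁/φ₂)/(z₂−z₁)
c = ln(0.418/0.078) / (5.1 − 1.2) = ln(5.359) / 3.9 = 1.6788 / 3.9 = 0.4305 km⁻¹

0.430 km⁻¹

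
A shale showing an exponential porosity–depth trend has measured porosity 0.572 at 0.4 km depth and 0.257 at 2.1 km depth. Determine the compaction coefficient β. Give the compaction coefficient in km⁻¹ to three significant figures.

Athy: n(d) = n₀ e^(−βd) ⇒ n₁/n₂ = e^{β(d₂−d₁)} ⇒ β = ln(n₁/n₂)/(d₂−d₁)
β = ln(0.572/0.257) / (2.1 − 0.4) = ln(2.226) / 1.7 = 0.8001 / 1.7 = 0.4706 km⁻¹

0.471 km⁻¹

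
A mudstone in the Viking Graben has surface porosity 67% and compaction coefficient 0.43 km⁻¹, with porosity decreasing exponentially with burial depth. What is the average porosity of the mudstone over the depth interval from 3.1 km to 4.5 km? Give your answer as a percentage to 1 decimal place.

13.3%

⟨n⟩ = (1/(Z₂−Z₁)) ∫ n₀ e^(−kZ) dZ = n₀·(e^(−k·Z₁) − e^(−k·Z₂)) / (k·(Z₂−Z₁))
e^(−0.43×3.1) = 0.2637; e^(−0.43×4.5) = 0.1444
⟨n⟩ = 0.67 × (0.2637 − 0.1444) / (0.43 × 1.4) = 0.67 × 0.1981 = 0.1327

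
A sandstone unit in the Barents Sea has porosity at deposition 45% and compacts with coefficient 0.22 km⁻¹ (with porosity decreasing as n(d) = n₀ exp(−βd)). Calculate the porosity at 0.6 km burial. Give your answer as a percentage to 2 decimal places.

n = n₀·exp(−β·d) = 0.45 × exp(−0.22 × 0.6) = 0.45 × exp(−0.132)
  = 0.45 × 0.8763 = 0.3944

39.44%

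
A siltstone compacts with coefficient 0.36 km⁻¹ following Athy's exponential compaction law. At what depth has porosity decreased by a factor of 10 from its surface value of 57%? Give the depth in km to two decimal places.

6.40 km

phi/phi₀ = 1/10 ⇒ exp(−c·z) = 1/10 ⇒ z = ln(10) / c
z = 2.3026 / 0.36 = 6.396 km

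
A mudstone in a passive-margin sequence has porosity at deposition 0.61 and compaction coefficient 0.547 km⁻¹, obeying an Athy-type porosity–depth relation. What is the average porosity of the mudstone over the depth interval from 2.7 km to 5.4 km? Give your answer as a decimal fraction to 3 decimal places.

⟨n⟩ = (1/(Z₂−Z₁)) ∫ n₀ e^(−βZ) dZ = n₀·(e^(−β·Z₁) − e^(−β·Z₂)) / (β·(Z₂−Z₁))
e^(−0.547×2.7) = 0.2283; e^(−0.547×5.4) = 0.0521
⟨n⟩ = 0.61 × (0.2283 − 0.0521) / (0.547 × 2.7) = 0.61 × 0.1193 = 0.0728

0.073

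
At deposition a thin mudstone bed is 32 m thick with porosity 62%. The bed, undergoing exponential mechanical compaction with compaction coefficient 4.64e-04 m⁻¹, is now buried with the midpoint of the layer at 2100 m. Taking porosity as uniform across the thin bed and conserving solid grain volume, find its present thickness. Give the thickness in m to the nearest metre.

Working in km (1 km = 1000 m; β in km⁻¹ = β in m⁻¹ × 1000):
Porosity at 2.1 km: phi = 0.62·exp(−0.464×2.1) = 0.2340
Solid-volume conservation: h(1−phi) = h₀(1−phi₀) ⇒ h = h₀·(1−phi₀)/(1−phi)
h = 0.032 × (1 − 0.62)/(1 − 0.2340) = 0.032 × 0.4961 = 0.0159 km

16 m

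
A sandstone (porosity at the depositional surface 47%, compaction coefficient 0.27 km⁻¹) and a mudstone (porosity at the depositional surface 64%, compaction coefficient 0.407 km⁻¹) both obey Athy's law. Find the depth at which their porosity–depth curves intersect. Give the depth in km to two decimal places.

2.25 km

Set n₀ₐ e^(−kₐd) = n₀ᵦ e^(−kᵦd) ⇒ ln(n₀ₐ/n₀ᵦ) = (kₐ − kᵦ)·d
d = ln(0.47/0.64) / (0.27 − 0.407) = -0.3087 / -0.137 = 2.254 km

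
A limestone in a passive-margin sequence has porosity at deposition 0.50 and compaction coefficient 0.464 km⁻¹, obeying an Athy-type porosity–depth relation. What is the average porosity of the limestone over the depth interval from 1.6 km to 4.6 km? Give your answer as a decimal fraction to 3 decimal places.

⟨φ⟩ = (1/(d₂−d₁)) ∫ φ₀ e^(−βd) dd = φ₀·(e^(−β·d₁) − e^(−β·d₂)) / (β·(d₂−d₁))
e^(−0.464×1.6) = 0.4760; e^(−0.464×4.6) = 0.1183
⟨φ⟩ = 0.5 × (0.4760 − 0.1183) / (0.464 × 3) = 0.5 × 0.2569 = 0.1285

0.128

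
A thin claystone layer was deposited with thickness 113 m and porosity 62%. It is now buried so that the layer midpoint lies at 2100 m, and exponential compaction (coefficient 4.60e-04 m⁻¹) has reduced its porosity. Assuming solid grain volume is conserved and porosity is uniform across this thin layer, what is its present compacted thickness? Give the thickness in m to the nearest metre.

56 m

Working in km (1 km = 1000 m; c in km⁻¹ = c in m⁻¹ × 1000):
Porosity at 2.1 km: n = 0.62·exp(−0.46×2.1) = 0.2360
Solid-volume conservation: h(1−n) = h₀(1−n₀) ⇒ h = h₀·(1−n₀)/(1−n)
h = 0.113 × (1 − 0.62)/(1 − 0.2360) = 0.113 × 0.4974 = 0.0562 km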